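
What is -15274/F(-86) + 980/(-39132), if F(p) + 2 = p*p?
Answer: -75618536/36167751 ≈ -2.0908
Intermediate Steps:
F(p) = -2 + p² (F(p) = -2 + p*p = -2 + p²)
-15274/F(-86) + 980/(-39132) = -15274/(-2 + (-86)²) + 980/(-39132) = -15274/(-2 + 7396) + 980*(-1/39132) = -15274/7394 - 245/9783 = -15274*1/7394 - 245/9783 = -7637/3697 - 245/9783 = -75618536/36167751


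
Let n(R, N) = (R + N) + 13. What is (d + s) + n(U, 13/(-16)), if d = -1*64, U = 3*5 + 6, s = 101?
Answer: 1123/16 ≈ 70.188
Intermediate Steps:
U = 21 (U = 15 + 6 = 21)
n(R, N) = 13 + N + R (n(R, N) = (N + R) + 13 = 13 + N + R)
d = -64
(d + s) + n(U, 13/(-16)) = (-64 + 101) + (13 + 13/(-16) + 21) = 37 + (13 + 13*(-1/16) + 21) = 37 + (13 - 13/16 + 21) = 37 + 531/16 = 1123/16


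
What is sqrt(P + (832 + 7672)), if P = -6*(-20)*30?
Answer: 2*sqrt(3026) ≈ 110.02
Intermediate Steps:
P = 3600 (P = 120*30 = 3600)
sqrt(P + (832 + 7672)) = sqrt(3600 + (832 + 7672)) = sqrt(3600 + 8504) = sqrt(12104) = 2*sqrt(3026)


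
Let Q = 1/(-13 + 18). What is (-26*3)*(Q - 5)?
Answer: 1872/5 ≈ 374.40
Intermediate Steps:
Q = ⅕ (Q = 1/5 = ⅕ ≈ 0.20000)
(-26*3)*(Q - 5) = (-26*3)*(⅕ - 5) = -78*(-24/5) = 1872/5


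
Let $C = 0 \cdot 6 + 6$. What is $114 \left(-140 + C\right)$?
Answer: $-15276$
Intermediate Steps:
$C = 6$ ($C = 0 + 6 = 6$)
$114 \left(-140 + C\right) = 114 \left(-140 + 6\right) = 114 \left(-134\right) = -15276$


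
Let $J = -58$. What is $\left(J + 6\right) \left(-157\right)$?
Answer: $8164$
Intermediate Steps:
$\left(J + 6\right) \left(-157\right) = \left(-58 + 6\right) \left(-157\right) = \left(-52\right) \left(-157\right) = 8164$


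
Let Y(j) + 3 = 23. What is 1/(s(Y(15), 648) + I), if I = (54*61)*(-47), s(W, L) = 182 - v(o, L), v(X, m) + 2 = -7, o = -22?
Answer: -1/154627 ≈ -6.4672e-6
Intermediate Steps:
v(X, m) = -9 (v(X, m) = -2 - 7 = -9)
Y(j) = 20 (Y(j) = -3 + 23 = 20)
s(W, L) = 191 (s(W, L) = 182 - 1*(-9) = 182 + 9 = 191)
I = -154818 (I = 3294*(-47) = -154818)
1/(s(Y(15), 648) + I) = 1/(191 - 154818) = 1/(-154627) = -1/154627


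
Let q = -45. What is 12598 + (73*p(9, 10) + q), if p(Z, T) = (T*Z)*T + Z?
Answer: 78910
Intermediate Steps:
p(Z, T) = Z + Z*T² (p(Z, T) = Z*T² + Z = Z + Z*T²)
12598 + (73*p(9, 10) + q) = 12598 + (73*(9*(1 + 10²)) - 45) = 12598 + (73*(9*(1 + 100)) - 45) = 12598 + (73*(9*101) - 45) = 12598 + (73*909 - 45) = 12598 + (66357 - 45) = 12598 + 66312 = 78910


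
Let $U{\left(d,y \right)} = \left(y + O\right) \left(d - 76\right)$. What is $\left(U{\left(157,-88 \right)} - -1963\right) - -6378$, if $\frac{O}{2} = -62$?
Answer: $-8831$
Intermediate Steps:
$O = -124$ ($O = 2 \left(-62\right) = -124$)
$U{\left(d,y \right)} = \left(-124 + y\right) \left(-76 + d\right)$ ($U{\left(d,y \right)} = \left(y - 124\right) \left(d - 76\right) = \left(-124 + y\right) \left(-76 + d\right)$)
$\left(U{\left(157,-88 \right)} - -1963\right) - -6378 = \left(\left(9424 - 19468 - -6688 + 157 \left(-88\right)\right) - -1963\right) - -6378 = \left(\left(9424 - 19468 + 6688 - 13816\right) + 1963\right) + 6378 = \left(-17172 + 1963\right) + 6378 = -15209 + 6378 = -8831$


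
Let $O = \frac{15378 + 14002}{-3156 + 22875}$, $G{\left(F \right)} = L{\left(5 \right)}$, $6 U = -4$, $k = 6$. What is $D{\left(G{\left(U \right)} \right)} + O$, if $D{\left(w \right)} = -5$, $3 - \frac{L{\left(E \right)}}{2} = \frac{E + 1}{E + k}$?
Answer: $- \frac{69215}{19719} \approx -3.5101$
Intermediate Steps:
$U = - \frac{2}{3}$ ($U = \frac{1}{6} \left(-4\right) = - \frac{2}{3} \approx -0.66667$)
$L{\left(E \right)} = 6 - \frac{2 \left(1 + E\right)}{6 + E}$ ($L{\left(E \right)} = 6 - 2 \frac{E + 1}{E + 6} = 6 - 2 \frac{1 + E}{6 + E} = 6 - \frac{2 \left(1 + E\right)}{6 + E}$)
$G{\left(F \right)} = \frac{54}{11}$ ($G{\left(F \right)} = \frac{2 \left(17 + 2 \cdot 5\right)}{6 + 5} = \frac{2 \left(17 + 10\right)}{11} = 2 \cdot \frac{1}{11} \cdot 27 = \frac{54}{11}$)
$O = \frac{29380}{19719} \approx 1.4899$
$D{\left(G{\left(U \right)} \right)} + O = -5 + \frac{29380}{19719} = - \frac{69215}{19719}$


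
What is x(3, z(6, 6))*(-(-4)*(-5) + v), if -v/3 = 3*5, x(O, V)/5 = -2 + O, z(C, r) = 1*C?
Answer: -325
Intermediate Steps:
z(C, r) = C
x(O, V) = -10 + 5*O (x(O, V) = 5*(-2 + O) = -10 + 5*O)
v = -45 (v = -9*5 = -3*15 = -45)
x(3, z(6, 6))*(-(-4)*(-5) + v) = (-10 + 5*3)*(-(-4)*(-5) - 45) = (-10 + 15)*(-4*5 - 45) = 5*(-20 - 45) = 5*(-65) = -325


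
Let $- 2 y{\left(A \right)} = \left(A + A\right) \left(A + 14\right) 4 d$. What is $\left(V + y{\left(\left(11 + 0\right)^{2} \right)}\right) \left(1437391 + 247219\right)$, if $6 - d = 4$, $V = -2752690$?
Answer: $-4857353935700$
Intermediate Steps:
$d = 2$ ($d = 6 - 4 = 2$)
$y{\left(A \right)} = - 8 A \left(14 + A\right)$ ($y{\left(A \right)} = - \frac{\left(A + A\right) \left(A + 14\right) 4 \cdot 2}{2} = - \frac{2 A \left(14 + A\right) 4 \cdot 2}{2} = - \frac{8 A \left(14 + A\right) 2}{2} = - \frac{16 A \left(14 + A\right)}{2} = - 8 A \left(14 + A\right)$)
$\left(V + y{\left(\left(11 + 0\right)^{2} \right)}\right) \left(1437391 + 247219\right) = \left(-2752690 - 8 \left(11 + 0\right)^{2} \left(14 + \left(11 + 0\right)^{2}\right)\right) \left(1437391 + 247219\right) = \left(-2752690 - 8 \cdot 11^{2} \left(14 + 11^{2}\right)\right) 1684610 = \left(-2752690 - 968 \left(14 + 121\right)\right) 1684610 = \left(-2752690 - 968 \cdot 135\right) 1684610 = \left(-2752690 - 130680\right) 1684610 = \left(-2883370\right) 1684610 = -4857353935700$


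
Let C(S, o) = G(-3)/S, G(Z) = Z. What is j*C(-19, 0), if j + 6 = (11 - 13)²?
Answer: -6/19 ≈ -0.31579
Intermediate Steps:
C(S, o) = -3/S
j = -2 (j = -6 + (11 - 13)² = -6 + (-2)² = -6 + 4 = -2)
j*C(-19, 0) = -(-6)/(-19) = -(-6)*(-1)/19 = -2*3/19 = -6/19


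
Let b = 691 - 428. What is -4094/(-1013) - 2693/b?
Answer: -1651287/266419 ≈ -6.1981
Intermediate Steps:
b = 263
-4094/(-1013) - 2693/b = -4094/(-1013) - 2693/263 = -4094*(-1/1013) - 2693*1/263 = 4094/1013 - 2693/263 = -1651287/266419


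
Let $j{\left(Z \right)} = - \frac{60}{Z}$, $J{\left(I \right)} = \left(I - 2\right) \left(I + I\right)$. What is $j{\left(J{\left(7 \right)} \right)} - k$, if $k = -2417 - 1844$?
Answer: $\frac{29821}{7} \approx 4260.1$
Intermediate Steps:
$k = -4261$
$J{\left(I \right)} = 2 I \left(-2 + I\right)$ ($J{\left(I \right)} = \left(-2 + I\right) 2 I = 2 I \left(-2 + I\right)$)
$j{\left(J{\left(7 \right)} \right)} - k = - \frac{60}{2 \cdot 7 \left(-2 + 7\right)} - -4261 = - \frac{60}{2 \cdot 7 \cdot 5} + 4261 = - \frac{60}{70} + 4261 = \left(-60\right) \frac{1}{70} + 4261 = - \frac{6}{7} + 4261 = \frac{29821}{7}$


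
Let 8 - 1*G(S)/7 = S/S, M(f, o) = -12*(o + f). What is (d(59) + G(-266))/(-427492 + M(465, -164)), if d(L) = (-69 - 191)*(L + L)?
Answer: 30631/431104 ≈ 0.071052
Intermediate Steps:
d(L) = -520*L
M(f, o) = -12*f - 12*o (M(f, o) = -12*(f + o) = -12*f - 12*o)
G(S) = 49 (G(S) = 56 - 7*S/S = 56 - 7*1 = 56 - 7 = 49)
(d(59) + G(-266))/(-427492 + M(465, -164)) = (-520*59 + 49)/(-427492 + (-12*465 - 12*(-164))) = (-30680 + 49)/(-427492 + (-5580 + 1968)) = -30631/(-427492 - 3612) = -30631/(-431104) = -30631*(-1/431104) = 30631/431104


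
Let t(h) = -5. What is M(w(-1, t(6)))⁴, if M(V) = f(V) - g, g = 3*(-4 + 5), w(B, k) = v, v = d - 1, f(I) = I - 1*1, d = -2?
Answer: 2401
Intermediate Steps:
f(I) = -1 + I (f(I) = I - 1 = -1 + I)
v = -3 (v = -2 - 1 = -3)
w(B, k) = -3
g = 3 (g = 3*1 = 3)
M(V) = -4 + V (M(V) = (-1 + V) - 1*3 = (-1 + V) - 3 = -4 + V)
M(w(-1, t(6)))⁴ = (-4 - 3)⁴ = (-7)⁴ = 2401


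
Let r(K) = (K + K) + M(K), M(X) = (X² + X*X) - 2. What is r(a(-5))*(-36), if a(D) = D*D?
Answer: -46728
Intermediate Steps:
a(D) = D²
M(X) = -2 + 2*X² (M(X) = (X² + X²) - 2 = 2*X² - 2 = -2 + 2*X²)
r(K) = -2 + 2*K + 2*K² (r(K) = (K + K) + (-2 + 2*K²) = 2*K + (-2 + 2*K²) = -2 + 2*K + 2*K²)
r(a(-5))*(-36) = (-2 + 2*(-5)² + 2*((-5)²)²)*(-36) = (-2 + 2*25 + 2*25²)*(-36) = (-2 + 50 + 2*625)*(-36) = (-2 + 50 + 1250)*(-36) = 1298*(-36) = -46728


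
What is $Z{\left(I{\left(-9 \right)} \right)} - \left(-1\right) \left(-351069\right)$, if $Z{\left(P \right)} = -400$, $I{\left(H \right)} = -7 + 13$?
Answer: $-351469$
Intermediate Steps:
$I{\left(H \right)} = 6$
$Z{\left(I{\left(-9 \right)} \right)} - \left(-1\right) \left(-351069\right) = -400 - \left(-1\right) \left(-351069\right) = -400 - 351069 = -351469$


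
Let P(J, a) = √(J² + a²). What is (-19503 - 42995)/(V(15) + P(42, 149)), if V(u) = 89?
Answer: 2781161/8022 - 31249*√23965/8022 ≈ -256.34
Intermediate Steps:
(-19503 - 42995)/(V(15) + P(42, 149)) = (-19503 - 42995)/(89 + √(42² + 149²)) = -62498/(89 + √(1764 + 22201)) = -62498/(89 + √23965)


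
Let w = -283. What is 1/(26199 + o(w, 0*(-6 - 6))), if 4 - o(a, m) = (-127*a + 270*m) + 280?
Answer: -1/10018 ≈ -9.9820e-5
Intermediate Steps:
o(a, m) = -276 - 270*m + 127*a (o(a, m) = 4 - ((-127*a + 270*m) + 280) = 4 - (280 - 127*a + 270*m) = 4 + (-280 - 270*m + 127*a) = -276 - 270*m + 127*a)
1/(26199 + o(w, 0*(-6 - 6))) = 1/(26199 + (-276 - 0*(-6 - 6) + 127*(-283))) = 1/(26199 + (-276 - 0*(-12) - 35941)) = 1/(26199 + (-276 - 270*0 - 35941)) = 1/(26199 + (-276 + 0 - 35941)) = 1/(26199 - 36217) = 1/(-10018) = -1/10018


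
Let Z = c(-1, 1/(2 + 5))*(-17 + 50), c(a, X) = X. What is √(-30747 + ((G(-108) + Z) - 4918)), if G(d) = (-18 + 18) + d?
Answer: I*√1752646/7 ≈ 189.13*I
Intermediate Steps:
Z = 33/7 (Z = (-17 + 50)/(2 + 5) = 33/7 ≈ 4.7143)
G(d) = d (G(d) = 0 + d = d)
√(-30747 + ((G(-108) + Z) - 4918)) = √(-30747 + ((-108 + 33/7) - 4918)) = √(-30747 + (-723/7 - 4918)) = √(-30747 - 35149/7) = √(-250378/7) = I*√1752646/7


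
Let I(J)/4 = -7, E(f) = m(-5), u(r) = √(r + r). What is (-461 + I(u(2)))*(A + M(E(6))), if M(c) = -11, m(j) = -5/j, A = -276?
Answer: 140343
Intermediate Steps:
u(r) = √2*√r (u(r) = √(2*r) = √2*√r)
E(f) = 1 (E(f) = -5/(-5) = -5*(-⅕) = 1)
I(J) = -28 (I(J) = 4*(-7) = -28)
(-461 + I(u(2)))*(A + M(E(6))) = (-461 - 28)*(-276 - 11) = -489*(-287) = 140343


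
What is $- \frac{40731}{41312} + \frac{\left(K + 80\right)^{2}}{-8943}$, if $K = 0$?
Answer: $- \frac{628654133}{369453216} \approx -1.7016$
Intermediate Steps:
$- \frac{40731}{41312} + \frac{\left(K + 80\right)^{2}}{-8943} = - \frac{40731}{41312} + \frac{\left(0 + 80\right)^{2}}{-8943} = \left(-40731\right) \frac{1}{41312} + 80^{2} \left(- \frac{1}{8943}\right) = - \frac{40731}{41312} + 6400 \left(- \frac{1}{8943}\right) = - \frac{40731}{41312} - \frac{6400}{8943} = - \frac{628654133}{369453216}$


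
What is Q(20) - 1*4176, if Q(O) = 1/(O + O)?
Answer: -167039/40 ≈ -4176.0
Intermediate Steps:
Q(O) = 1/(2*O)
Q(20) - 1*4176 = (½)/20 - 1*4176 = (½)*(1/20) - 4176 = 1/40 - 4176 = -167039/40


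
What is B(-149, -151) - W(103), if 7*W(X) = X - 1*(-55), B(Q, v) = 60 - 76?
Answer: -270/7 ≈ -38.571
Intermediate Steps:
B(Q, v) = -16
W(X) = 55/7 + X/7 (W(X) = (X - 1*(-55))/7 = (X + 55)/7 = (55 + X)/7 = 55/7 + X/7)
B(-149, -151) - W(103) = -16 - (55/7 + (⅐)*103) = -16 - (55/7 + 103/7) = -16 - 1*158/7 = -16 - 158/7 = -270/7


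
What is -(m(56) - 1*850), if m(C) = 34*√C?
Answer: 850 - 68*√14 ≈ 595.57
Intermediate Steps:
-(m(56) - 1*850) = -(34*√56 - 1*850) = -(34*(2*√14) - 850) = -(68*√14 - 850) = -(-850 + 68*√14) = 850 - 68*√14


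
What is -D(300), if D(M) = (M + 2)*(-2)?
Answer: 604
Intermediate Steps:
D(M) = -4 - 2*M (D(M) = (2 + M)*(-2) = -4 - 2*M)
-D(300) = -(-4 - 2*300) = -(-4 - 600) = -1*(-604) = 604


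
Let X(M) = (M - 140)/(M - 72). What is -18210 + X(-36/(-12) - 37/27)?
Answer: -8648816/475 ≈ -18208.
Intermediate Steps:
X(M) = (-140 + M)/(-72 + M)
-18210 + X(-36/(-12) - 37/27) = -18210 + (-140 + (-36/(-12) - 37/27))/(-72 + (-36/(-12) - 37/27)) = -18210 + (-140 + (-36*(-1/12) - 37*1/27))/(-72 + (-36*(-1/12) - 37*1/27)) = -18210 + (-140 + (3 - 37/27))/(-72 + (3 - 37/27)) = -18210 + (-140 + 44/27)/(-72 + 44/27) = -18210 - 3736/27/(-1900/27) = -18210 - 27/1900*(-3736/27) = -18210 + 934/475 = -8648816/475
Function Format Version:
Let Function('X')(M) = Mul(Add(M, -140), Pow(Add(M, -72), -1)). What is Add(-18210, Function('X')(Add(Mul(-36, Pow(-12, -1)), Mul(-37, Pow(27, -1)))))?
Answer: Rational(-8648816, 475) ≈ -18208.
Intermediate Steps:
Function('X')(M) = Mul(Pow(Add(-72, M), -1), Add(-140, M)) (Function('X')(M) = Mul(Add(-140, M), Pow(Add(-72, M), -1)) = Mul(Pow(Add(-72, M), -1), Add(-140, M)))
Add(-18210, Function('X')(Add(Mul(-36, Pow(-12, -1)), Mul(-37, Pow(27, -1))))) = Add(-18210, Mul(Pow(Add(-72, Add(Mul(-36, Pow(-12, -1)), Mul(-37, Pow(27, -1)))), -1), Add(-140, Add(Mul(-36, Pow(-12, -1)), Mul(-37, Pow(27, -1)))))) = Add(-18210, Mul(Pow(Add(-72, Add(Mul(-36, Rational(-1, 12)), Mul(-37, Rational(1, 27)))), -1), Add(-140, Add(Mul(-36, Rational(-1, 12)), Mul(-37, Rational(1, 27)))))) = Add(-18210, Mul(Pow(Add(-72, Add(3, Rational(-37, 27))), -1), Add(-140, Add(3, Rational(-37, 27))))) = Add(-18210, Mul(Pow(Add(-72, Rational(44, 27)), -1), Add(-140, Rational(44, 27)))) = Add(-18210, Mul(Pow(Rational(-1900, 27), -1), Rational(-3736, 27))) = Add(-18210, Mul(Rational(-27, 1900), Rational(-3736, 27))) = Add(-18210, Rational(934, 475)) = Rational(-8648816, 475)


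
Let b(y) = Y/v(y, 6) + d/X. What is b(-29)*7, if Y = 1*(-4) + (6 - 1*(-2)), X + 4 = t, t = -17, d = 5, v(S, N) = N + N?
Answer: ⅔ ≈ 0.66667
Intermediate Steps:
v(S, N) = 2*N
X = -21 (X = -4 - 17 = -21)
Y = 4 (Y = -4 + (6 + 2) = -4 + 8 = 4)
b(y) = 2/21 (b(y) = 4/((2*6)) + 5/(-21) = 4/12 + 5*(-1/21) = 4*(1/12) - 5/21 = ⅓ - 5/21 = 2/21)
b(-29)*7 = (2/21)*7 = ⅔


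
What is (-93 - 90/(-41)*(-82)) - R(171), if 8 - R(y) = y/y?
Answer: -280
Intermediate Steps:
R(y) = 7 (R(y) = 8 - y/y = 8 - 1*1 = 8 - 1 = 7)
(-93 - 90/(-41)*(-82)) - R(171) = (-93 - 90/(-41)*(-82)) - 1*7 = (-93 - 90*(-1/41)*(-82)) - 7 = (-93 + (90/41)*(-82)) - 7 = (-93 - 180) - 7 = -273 - 7 = -280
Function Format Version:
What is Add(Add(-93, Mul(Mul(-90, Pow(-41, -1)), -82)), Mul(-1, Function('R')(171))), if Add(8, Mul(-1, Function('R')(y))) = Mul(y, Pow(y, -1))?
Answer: -280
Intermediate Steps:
Function('R')(y) = 7 (Function('R')(y) = Add(8, Mul(-1, Mul(y, Pow(y, -1)))) = Add(8, Mul(-1, 1)) = Add(8, -1) = 7)
Add(Add(-93, Mul(Mul(-90, Pow(-41, -1)), -82)), Mul(-1, Function('R')(171))) = Add(Add(-93, Mul(Mul(-90, Pow(-41, -1)), -82)), Mul(-1, 7)) = Add(Add(-93, Mul(Mul(-90, Rational(-1, 41)), -82)), -7) = Add(Add(-93, Mul(Rational(90, 41), -82)), -7) = Add(Add(-93, -180), -7) = Add(-273, -7) = -280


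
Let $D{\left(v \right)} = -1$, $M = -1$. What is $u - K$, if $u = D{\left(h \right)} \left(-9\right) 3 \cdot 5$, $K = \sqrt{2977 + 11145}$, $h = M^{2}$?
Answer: $135 - \sqrt{14122} \approx 16.164$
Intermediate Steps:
$h = 1$ ($h = \left(-1\right)^{2} = 1$)
$K = \sqrt{14122} \approx 118.84$
$u = 135$ ($u = \left(-1\right) \left(-9\right) 3 \cdot 5 = 9 \cdot 15 = 135$)
$u - K = 135 - \sqrt{14122}$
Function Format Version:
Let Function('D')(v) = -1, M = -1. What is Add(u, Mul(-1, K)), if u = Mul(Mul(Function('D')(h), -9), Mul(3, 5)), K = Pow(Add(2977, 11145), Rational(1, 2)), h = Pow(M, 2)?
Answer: Add(135, Mul(-1, Pow(14122, Rational(1, 2)))) ≈ 16.164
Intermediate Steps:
h = 1 (h = Pow(-1, 2) = 1)
K = Pow(14122, Rational(1, 2)) ≈ 118.84
u = 135 (u = Mul(Mul(-1, -9), Mul(3, 5)) = Mul(9, 15) = 135)
Add(u, Mul(-1, K)) = Add(135, Mul(-1, Pow(14122, Rational(1, 2))))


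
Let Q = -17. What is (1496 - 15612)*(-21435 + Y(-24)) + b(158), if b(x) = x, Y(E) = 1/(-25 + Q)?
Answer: 6354116036/21 ≈ 3.0258e+8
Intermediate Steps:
Y(E) = -1/42 (Y(E) = 1/(-25 - 17) = 1/(-42) = -1/42)
(1496 - 15612)*(-21435 + Y(-24)) + b(158) = (1496 - 15612)*(-21435 - 1/42) + 158 = -14116*(-900271/42) + 158 = 6354112718/21 + 158 = 6354116036/21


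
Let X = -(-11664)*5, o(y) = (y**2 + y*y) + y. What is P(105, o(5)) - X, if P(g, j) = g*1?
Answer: -58215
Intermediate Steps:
o(y) = y + 2*y**2 (o(y) = (y**2 + y**2) + y = 2*y**2 + y = y + 2*y**2)
P(g, j) = g
X = 58320 (X = -1458*(-40) = 58320)
P(105, o(5)) - X = 105 - 1*58320 = 105 - 58320 = -58215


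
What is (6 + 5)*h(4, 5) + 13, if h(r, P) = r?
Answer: 57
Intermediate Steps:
(6 + 5)*h(4, 5) + 13 = (6 + 5)*4 + 13 = 11*4 + 13 = 44 + 13 = 57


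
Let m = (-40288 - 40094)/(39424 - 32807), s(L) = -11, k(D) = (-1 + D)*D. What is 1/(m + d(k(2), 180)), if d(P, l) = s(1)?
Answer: -6617/153169 ≈ -0.043201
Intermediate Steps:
k(D) = D*(-1 + D)
d(P, l) = -11
m = -80382/6617 ≈ -12.148
1/(m + d(k(2), 180)) = 1/(-80382/6617 - 11) = 1/(-153169/6617) = -6617/153169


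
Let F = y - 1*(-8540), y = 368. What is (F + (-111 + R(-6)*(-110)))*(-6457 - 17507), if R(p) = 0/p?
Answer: -210811308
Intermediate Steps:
R(p) = 0
F = 8908 (F = 368 - 1*(-8540) = 368 + 8540 = 8908)
(F + (-111 + R(-6)*(-110)))*(-6457 - 17507) = (8908 + (-111 + 0*(-110)))*(-6457 - 17507) = (8908 + (-111 + 0))*(-23964) = (8908 - 111)*(-23964) = 8797*(-23964) = -210811308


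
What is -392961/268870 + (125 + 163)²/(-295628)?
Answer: -34617856947/19871375090 ≈ -1.7421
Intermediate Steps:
-392961/268870 + (125 + 163)²/(-295628) = -392961*1/268870 + 288²*(-1/295628) = -392961/268870 + 82944*(-1/295628) = -392961/268870 - 20736/73907 = -34617856947/19871375090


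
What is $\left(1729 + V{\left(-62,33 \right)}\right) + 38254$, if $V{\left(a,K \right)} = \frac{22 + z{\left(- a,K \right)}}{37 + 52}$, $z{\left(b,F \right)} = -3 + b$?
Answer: $\frac{3558568}{89} \approx 39984.0$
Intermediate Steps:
$V{\left(a,K \right)} = \frac{19}{89} - \frac{a}{89}$ ($V{\left(a,K \right)} = \frac{22 - \left(3 + a\right)}{37 + 52} = \frac{19 - a}{89} = \left(19 - a\right) \frac{1}{89} = \frac{19}{89} - \frac{a}{89}$)
$\left(1729 + V{\left(-62,33 \right)}\right) + 38254 = \left(1729 + \left(\frac{19}{89} - - \frac{62}{89}\right)\right) + 38254 = \left(1729 + \left(\frac{19}{89} + \frac{62}{89}\right)\right) + 38254 = \left(1729 + \frac{81}{89}\right) + 38254 = \frac{153962}{89} + 38254 = \frac{3558568}{89}$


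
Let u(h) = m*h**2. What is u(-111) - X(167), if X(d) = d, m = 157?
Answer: 1934230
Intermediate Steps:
u(h) = 157*h**2
u(-111) - X(167) = 157*(-111)**2 - 1*167 = 157*12321 - 167 = 1934397 - 167 = 1934230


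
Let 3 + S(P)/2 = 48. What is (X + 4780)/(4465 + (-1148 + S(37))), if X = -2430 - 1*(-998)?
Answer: 3348/3407 ≈ 0.98268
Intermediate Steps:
S(P) = 90 (S(P) = -6 + 2*48 = -6 + 96 = 90)
X = -1432 (X = -2430 + 998 = -1432)
(X + 4780)/(4465 + (-1148 + S(37))) = (-1432 + 4780)/(4465 + (-1148 + 90)) = 3348/(4465 - 1058) = 3348/3407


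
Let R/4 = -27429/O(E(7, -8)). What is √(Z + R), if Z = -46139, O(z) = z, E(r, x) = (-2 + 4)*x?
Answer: I*√157127/2 ≈ 198.2*I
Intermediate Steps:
E(r, x) = 2*x
R = 27429/4 (R = 4*(-27429/(2*(-8))) = 4*(-27429/(-16)) = 4*(-27429*(-1/16)) = 4*(27429/16) = 27429/4 ≈ 6857.3)
√(Z + R) = √(-46139 + 27429/4) = √(-157127/4) = I*√157127/2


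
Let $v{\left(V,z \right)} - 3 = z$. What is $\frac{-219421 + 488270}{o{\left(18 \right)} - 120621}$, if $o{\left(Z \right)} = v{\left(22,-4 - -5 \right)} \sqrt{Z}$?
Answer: $- \frac{10809611743}{4849808451} - \frac{1075396 \sqrt{2}}{4849808451} \approx -2.2292$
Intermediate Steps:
$v{\left(V,z \right)} = 3 + z$
$o{\left(Z \right)} = 4 \sqrt{Z}$ ($o{\left(Z \right)} = \left(3 - -1\right) \sqrt{Z} = \left(3 + \left(-4 + 5\right)\right) \sqrt{Z} = \left(3 + 1\right) \sqrt{Z} = 4 \sqrt{Z}$)
$\frac{-219421 + 488270}{o{\left(18 \right)} - 120621} = \frac{-219421 + 488270}{4 \sqrt{18} - 120621} = \frac{268849}{4 \cdot 3 \sqrt{2} - 120621} = \frac{268849}{12 \sqrt{2} - 120621} = \frac{268849}{-120621 + 12 \sqrt{2}}$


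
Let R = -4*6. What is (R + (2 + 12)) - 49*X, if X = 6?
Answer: -304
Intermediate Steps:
R = -24
(R + (2 + 12)) - 49*X = (-24 + (2 + 12)) - 49*6 = (-24 + 14) - 294 = -10 - 294 = -304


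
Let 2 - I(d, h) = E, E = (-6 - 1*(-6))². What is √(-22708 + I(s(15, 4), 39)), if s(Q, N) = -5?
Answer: I*√22706 ≈ 150.69*I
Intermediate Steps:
E = 0 (E = (-6 + 6)² = 0² = 0)
I(d, h) = 2 (I(d, h) = 2 - 1*0 = 2 + 0 = 2)
√(-22708 + I(s(15, 4), 39)) = √(-22708 + 2) = √(-22706) = I*√22706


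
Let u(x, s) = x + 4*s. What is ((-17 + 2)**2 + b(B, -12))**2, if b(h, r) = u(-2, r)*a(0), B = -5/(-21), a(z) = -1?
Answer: 75625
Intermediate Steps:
B = 5/21 (B = -5*(-1/21) = 5/21 ≈ 0.23810)
b(h, r) = 2 - 4*r (b(h, r) = (-2 + 4*r)*(-1) = 2 - 4*r)
((-17 + 2)**2 + b(B, -12))**2 = ((-17 + 2)**2 + (2 - 4*(-12)))**2 = ((-15)**2 + (2 + 48))**2 = (225 + 50)**2 = 275**2 = 75625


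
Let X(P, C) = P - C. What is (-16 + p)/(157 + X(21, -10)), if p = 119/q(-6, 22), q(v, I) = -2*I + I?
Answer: -471/4136 ≈ -0.11388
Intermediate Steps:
q(v, I) = -I
p = -119/22 (p = 119/((-1*22)) = 119/(-22) = 119*(-1/22) = -119/22 ≈ -5.4091)
(-16 + p)/(157 + X(21, -10)) = (-16 - 119/22)/(157 + (21 - 1*(-10))) = -471/(22*(157 + (21 + 10))) = -471/(22*(157 + 31)) = -471/22/188 = -471/22*1/188 = -471/4136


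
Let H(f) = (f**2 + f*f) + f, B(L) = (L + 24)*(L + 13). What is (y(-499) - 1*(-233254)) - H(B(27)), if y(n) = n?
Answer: -8092485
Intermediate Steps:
B(L) = (13 + L)*(24 + L) (B(L) = (24 + L)*(13 + L) = (13 + L)*(24 + L))
H(f) = f + 2*f**2 (H(f) = (f**2 + f**2) + f = 2*f**2 + f = f + 2*f**2)
(y(-499) - 1*(-233254)) - H(B(27)) = (-499 - 1*(-233254)) - (312 + 27**2 + 37*27)*(1 + 2*(312 + 27**2 + 37*27)) = (-499 + 233254) - (312 + 729 + 999)*(1 + 2*(312 + 729 + 999)) = 232755 - 2040*(1 + 2*2040) = 232755 - 2040*(1 + 4080) = 232755 - 2040*4081 = 232755 - 1*8325240 = 232755 - 8325240 = -8092485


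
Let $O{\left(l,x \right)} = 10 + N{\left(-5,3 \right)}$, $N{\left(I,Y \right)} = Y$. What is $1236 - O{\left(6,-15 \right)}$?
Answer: $1223$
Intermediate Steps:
$O{\left(l,x \right)} = 13$ ($O{\left(l,x \right)} = 10 + 3 = 13$)
$1236 - O{\left(6,-15 \right)} = 1236 - 13 = 1223$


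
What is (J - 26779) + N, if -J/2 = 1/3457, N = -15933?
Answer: -147655386/3457 ≈ -42712.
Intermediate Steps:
J = -2/3457 ≈ -0.00057854
(J - 26779) + N = (-2/3457 - 26779) - 15933 = -92575005/3457 - 15933 = -147655386/3457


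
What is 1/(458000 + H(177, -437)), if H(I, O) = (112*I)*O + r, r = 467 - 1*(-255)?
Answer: -1/8204366 ≈ -1.2189e-7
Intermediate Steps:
r = 722 (r = 467 + 255 = 722)
H(I, O) = 722 + 112*I*O (H(I, O) = (112*I)*O + 722 = 112*I*O + 722 = 722 + 112*I*O)
1/(458000 + H(177, -437)) = 1/(458000 + (722 + 112*177*(-437))) = 1/(458000 + (722 - 8663088)) = 1/(458000 - 8662366) = 1/(-8204366) = -1/8204366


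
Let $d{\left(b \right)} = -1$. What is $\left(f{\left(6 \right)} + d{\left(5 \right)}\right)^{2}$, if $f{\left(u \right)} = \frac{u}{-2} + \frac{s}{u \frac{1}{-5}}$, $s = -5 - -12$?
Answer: $\frac{3481}{36} \approx 96.694$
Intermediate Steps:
$s = 7$ ($s = -5 + 12 = 7$)
$f{\left(u \right)} = - \frac{35}{u} - \frac{u}{2}$ ($f{\left(u \right)} = \frac{u}{-2} + \frac{7}{u \frac{1}{-5}} = u \left(- \frac{1}{2}\right) + \frac{7}{u \left(- \frac{1}{5}\right)} = - \frac{u}{2} + \frac{7}{\left(- \frac{1}{5}\right) u} = - \frac{u}{2} + 7 \left(- \frac{5}{u}\right) = - \frac{u}{2} - \frac{35}{u} = - \frac{35}{u} - \frac{u}{2}$)
$\left(f{\left(6 \right)} + d{\left(5 \right)}\right)^{2} = \left(\left(- \frac{35}{6} - 3\right) - 1\right)^{2} = \left(- \frac{53}{6} - 1\right)^{2} = \left(- \frac{59}{6}\right)^{2} = \frac{3481}{36}$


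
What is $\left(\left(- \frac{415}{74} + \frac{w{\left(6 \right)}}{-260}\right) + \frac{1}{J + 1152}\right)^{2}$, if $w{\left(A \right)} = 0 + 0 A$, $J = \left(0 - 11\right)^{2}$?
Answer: $\frac{279017424841}{8874016804} \approx 31.442$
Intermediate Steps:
$J = 121$ ($J = \left(-11\right)^{2} = 121$)
$w{\left(A \right)} = 0$ ($w{\left(A \right)} = 0 + 0 = 0$)
$\left(\left(- \frac{415}{74} + \frac{w{\left(6 \right)}}{-260}\right) + \frac{1}{J + 1152}\right)^{2} = \left(\left(- \frac{415}{74} + \frac{0}{-260}\right) + \frac{1}{121 + 1152}\right)^{2} = \left(\left(\left(-415\right) \frac{1}{74} + 0 \left(- \frac{1}{260}\right)\right) + \frac{1}{1273}\right)^{2} = \left(\left(- \frac{415}{74} + 0\right) + \frac{1}{1273}\right)^{2} = \left(- \frac{415}{74} + \frac{1}{1273}\right)^{2} = \left(- \frac{528221}{94202}\right)^{2} = \frac{279017424841}{8874016804}$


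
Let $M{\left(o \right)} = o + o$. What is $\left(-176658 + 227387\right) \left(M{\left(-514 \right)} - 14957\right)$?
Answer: $-810903065$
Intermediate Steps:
$M{\left(o \right)} = 2 o$
$\left(-176658 + 227387\right) \left(M{\left(-514 \right)} - 14957\right) = \left(-176658 + 227387\right) \left(2 \left(-514\right) - 14957\right) = 50729 \left(-1028 - 14957\right) = 50729 \left(-15985\right) = -810903065$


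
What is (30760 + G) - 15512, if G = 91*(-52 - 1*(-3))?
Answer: 10789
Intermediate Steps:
G = -4459 (G = 91*(-52 + 3) = 91*(-49) = -4459)
(30760 + G) - 15512 = (30760 - 4459) - 15512 = 26301 - 15512 = 10789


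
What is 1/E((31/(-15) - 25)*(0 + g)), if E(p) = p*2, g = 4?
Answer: -15/3248 ≈ -0.0046182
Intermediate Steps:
E(p) = 2*p
1/E((31/(-15) - 25)*(0 + g)) = 1/(2*((31/(-15) - 25)*(0 + 4))) = 1/(2*((31*(-1/15) - 25)*4)) = 1/(2*((-31/15 - 25)*4)) = 1/(2*(-406/15*4)) = 1/(2*(-1624/15)) = 1/(-3248/15) = -15/3248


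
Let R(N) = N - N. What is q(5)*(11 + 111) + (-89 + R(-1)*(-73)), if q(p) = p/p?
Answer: 33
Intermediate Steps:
q(p) = 1
R(N) = 0
q(5)*(11 + 111) + (-89 + R(-1)*(-73)) = 1*(11 + 111) + (-89 + 0*(-73)) = 1*122 + (-89 + 0) = 122 - 89 = 33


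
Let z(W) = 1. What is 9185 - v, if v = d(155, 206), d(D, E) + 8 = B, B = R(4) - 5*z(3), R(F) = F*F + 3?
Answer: 9179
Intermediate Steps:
R(F) = 3 + F**2 (R(F) = F**2 + 3 = 3 + F**2)
B = 14 (B = (3 + 4**2) - 5*1 = (3 + 16) - 5 = 19 - 5 = 14)
d(D, E) = 6 (d(D, E) = -8 + 14 = 6)
v = 6
9185 - v = 9185 - 1*6 = 9185 - 6 = 9179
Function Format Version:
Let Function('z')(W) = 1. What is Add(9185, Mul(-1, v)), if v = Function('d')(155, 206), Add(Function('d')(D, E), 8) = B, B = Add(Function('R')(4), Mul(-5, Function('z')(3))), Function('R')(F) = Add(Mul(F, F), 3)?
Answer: 9179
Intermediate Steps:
Function('R')(F) = Add(3, Pow(F, 2)) (Function('R')(F) = Add(Pow(F, 2), 3) = Add(3, Pow(F, 2)))
B = 14 (B = Add(Add(3, Pow(4, 2)), Mul(-5, 1)) = Add(Add(3, 16), -5) = Add(19, -5) = 14)
Function('d')(D, E) = 6 (Function('d')(D, E) = Add(-8, 14) = 6)
v = 6
Add(9185, Mul(-1, v)) = Add(9185, Mul(-1, 6)) = Add(9185, -6) = 9179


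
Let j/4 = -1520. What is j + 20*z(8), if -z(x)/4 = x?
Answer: -6720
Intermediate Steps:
j = -6080 (j = 4*(-1520) = -6080)
z(x) = -4*x
j + 20*z(8) = -6080 + 20*(-4*8) = -6080 + 20*(-32) = -6080 - 640 = -6720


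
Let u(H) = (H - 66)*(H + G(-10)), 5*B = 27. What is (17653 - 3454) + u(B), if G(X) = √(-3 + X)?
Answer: 346794/25 - 303*I*√13/5 ≈ 13872.0 - 218.5*I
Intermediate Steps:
B = 27/5 (B = (⅕)*27 = 27/5 ≈ 5.4000)
u(H) = (-66 + H)*(H + I*√13) (u(H) = (H - 66)*(H + √(-3 - 10)) = (-66 + H)*(H + √(-13)) = (-66 + H)*(H + I*√13))
(17653 - 3454) + u(B) = (17653 - 3454) + ((27/5)² - 66*27/5 - 66*I*√13 + I*(27/5)*√13) = 14199 + (729/25 - 1782/5 - 66*I*√13 + 27*I*√13/5) = 14199 + (-8181/25 - 303*I*√13/5) = 346794/25 - 303*I*√13/5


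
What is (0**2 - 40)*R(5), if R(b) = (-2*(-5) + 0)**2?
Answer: -4000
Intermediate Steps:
R(b) = 100 (R(b) = (10 + 0)**2 = 10**2 = 100)
(0**2 - 40)*R(5) = (0**2 - 40)*100 = (0 - 40)*100 = -40*100 = -4000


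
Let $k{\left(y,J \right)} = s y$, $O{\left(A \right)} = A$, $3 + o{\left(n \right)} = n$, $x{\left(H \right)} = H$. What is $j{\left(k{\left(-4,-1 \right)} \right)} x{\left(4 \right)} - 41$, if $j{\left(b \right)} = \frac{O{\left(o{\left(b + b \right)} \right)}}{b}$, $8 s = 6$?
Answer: $-29$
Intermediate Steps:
$o{\left(n \right)} = -3 + n$
$s = \frac{3}{4}$ ($s = \frac{1}{8} \cdot 6 = \frac{3}{4} \approx 0.75$)
$k{\left(y,J \right)} = \frac{3 y}{4}$
$j{\left(b \right)} = \frac{-3 + 2 b}{b}$ ($j{\left(b \right)} = \frac{-3 + \left(b + b\right)}{b} = \frac{-3 + 2 b}{b}$)
$j{\left(k{\left(-4,-1 \right)} \right)} x{\left(4 \right)} - 41 = \left(2 - \frac{3}{\frac{3}{4} \left(-4\right)}\right) 4 - 41 = \left(2 - \frac{3}{-3}\right) 4 - 41 = \left(2 - -1\right) 4 - 41 = \left(2 + 1\right) 4 - 41 = 3 \cdot 4 - 41 = 12 - 41 = -29$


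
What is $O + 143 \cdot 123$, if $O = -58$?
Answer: $17531$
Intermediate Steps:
$O + 143 \cdot 123 = -58 + 143 \cdot 123 = -58 + 17589 = 17531$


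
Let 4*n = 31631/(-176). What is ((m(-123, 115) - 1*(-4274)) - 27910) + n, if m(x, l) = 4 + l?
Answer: -16587599/704 ≈ -23562.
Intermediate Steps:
n = -31631/704 (n = (31631/(-176))/4 = (31631*(-1/176))/4 = (¼)*(-31631/176) = -31631/704 ≈ -44.930)
((m(-123, 115) - 1*(-4274)) - 27910) + n = (((4 + 115) - 1*(-4274)) - 27910) - 31631/704 = ((119 + 4274) - 27910) - 31631/704 = (4393 - 27910) - 31631/704 = -23517 - 31631/704 = -16587599/704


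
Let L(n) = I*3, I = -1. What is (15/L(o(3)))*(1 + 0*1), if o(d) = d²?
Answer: -5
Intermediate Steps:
L(n) = -3 (L(n) = -1*3 = -3)
(15/L(o(3)))*(1 + 0*1) = (15/(-3))*(1 + 0*1) = (-⅓*15)*(1 + 0) = -5*1 = -5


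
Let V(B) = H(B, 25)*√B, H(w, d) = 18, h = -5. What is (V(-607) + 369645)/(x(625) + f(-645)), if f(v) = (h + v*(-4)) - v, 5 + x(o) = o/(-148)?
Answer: 10941492/95039 + 2664*I*√607/475195 ≈ 115.13 + 0.13812*I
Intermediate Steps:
x(o) = -5 - o/148 (x(o) = -5 + o/(-148) = -5 + o*(-1/148) = -5 - o/148)
f(v) = -5 - 5*v (f(v) = (-5 + v*(-4)) - v = (-5 - 4*v) - v = -5 - 5*v)
V(B) = 18*√B
(V(-607) + 369645)/(x(625) + f(-645)) = (18*√(-607) + 369645)/((-5 - 1/148*625) + (-5 - 5*(-645))) = (18*(I*√607) + 369645)/((-5 - 625/148) + (-5 + 3225)) = (18*I*√607 + 369645)/(-1365/148 + 3220) = (369645 + 18*I*√607)/(475195/148) = (369645 + 18*I*√607)*(148/475195) = 10941492/95039 + 2664*I*√607/475195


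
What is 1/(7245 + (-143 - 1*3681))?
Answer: 1/3421 ≈ 0.00029231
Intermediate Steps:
1/(7245 + (-143 - 1*3681)) = 1/(7245 + (-143 - 3681)) = 1/(7245 - 3824) = 1/3421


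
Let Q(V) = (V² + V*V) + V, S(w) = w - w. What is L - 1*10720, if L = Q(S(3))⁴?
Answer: -10720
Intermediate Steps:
S(w) = 0
Q(V) = V + 2*V² (Q(V) = (V² + V²) + V = 2*V² + V = V + 2*V²)
L = 0 (L = (0*(1 + 2*0))⁴ = (0*(1 + 0))⁴ = (0*1)⁴ = 0⁴ = 0)
L - 1*10720 = 0 - 1*10720 = 0 - 10720 = -10720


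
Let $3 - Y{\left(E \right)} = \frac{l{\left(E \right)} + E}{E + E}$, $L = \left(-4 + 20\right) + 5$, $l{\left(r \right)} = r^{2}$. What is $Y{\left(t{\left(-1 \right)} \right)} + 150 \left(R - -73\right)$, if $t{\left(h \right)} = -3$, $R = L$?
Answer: $14104$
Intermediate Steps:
$L = 21$ ($L = 16 + 5 = 21$)
$R = 21$
$Y{\left(E \right)} = 3 - \frac{E + E^{2}}{2 E}$ ($Y{\left(E \right)} = 3 - \frac{E^{2} + E}{E + E} = 3 - \frac{E + E^{2}}{2 E}$)
$Y{\left(t{\left(-1 \right)} \right)} + 150 \left(R - -73\right) = \left(\frac{5}{2} - - \frac{3}{2}\right) + 150 \left(21 - -73\right) = \left(\frac{5}{2} + \frac{3}{2}\right) + 150 \left(21 + 73\right) = 4 + 150 \cdot 94 = 4 + 14100 = 14104$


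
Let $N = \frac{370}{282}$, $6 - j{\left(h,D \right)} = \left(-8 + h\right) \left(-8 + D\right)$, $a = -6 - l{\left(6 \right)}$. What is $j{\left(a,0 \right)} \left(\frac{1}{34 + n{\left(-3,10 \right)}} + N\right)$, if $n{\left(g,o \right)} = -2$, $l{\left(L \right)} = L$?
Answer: $- \frac{466697}{2256} \approx -206.87$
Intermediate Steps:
$a = -12$ ($a = -6 - 6 = -12$)
$j{\left(h,D \right)} = 6 - \left(-8 + D\right) \left(-8 + h\right)$ ($j{\left(h,D \right)} = 6 - \left(-8 + h\right) \left(-8 + D\right) = 6 - \left(-8 + D\right) \left(-8 + h\right)$)
$N = \frac{185}{141}$ ($N = 370 \cdot \frac{1}{282} = \frac{185}{141} \approx 1.3121$)
$j{\left(a,0 \right)} \left(\frac{1}{34 + n{\left(-3,10 \right)}} + N\right) = \left(-58 + 8 \cdot 0 + 8 \left(-12\right) - 0 \left(-12\right)\right) \left(\frac{1}{34 - 2} + \frac{185}{141}\right) = \left(-58 + 0 - 96 + 0\right) \left(\frac{1}{32} + \frac{185}{141}\right) = - 154 \left(\frac{1}{32} + \frac{185}{141}\right) = \left(-154\right) \frac{6061}{4512} = - \frac{466697}{2256}$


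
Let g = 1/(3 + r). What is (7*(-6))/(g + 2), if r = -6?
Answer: -126/5 ≈ -25.200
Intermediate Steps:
g = -1/3 (g = 1/(3 - 6) = 1/(-3) = -1/3 ≈ -0.33333)
(7*(-6))/(g + 2) = (7*(-6))/(-1/3 + 2) = -42/5/3 = -42*3/5 = -126/5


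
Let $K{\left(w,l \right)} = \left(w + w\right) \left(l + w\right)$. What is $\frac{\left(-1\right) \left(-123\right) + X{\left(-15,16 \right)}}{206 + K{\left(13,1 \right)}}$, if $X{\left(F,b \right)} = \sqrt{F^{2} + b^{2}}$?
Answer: $\frac{41}{190} + \frac{\sqrt{481}}{570} \approx 0.25427$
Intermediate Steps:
$K{\left(w,l \right)} = 2 w \left(l + w\right)$
$\frac{\left(-1\right) \left(-123\right) + X{\left(-15,16 \right)}}{206 + K{\left(13,1 \right)}} = \frac{\left(-1\right) \left(-123\right) + \sqrt{\left(-15\right)^{2} + 16^{2}}}{206 + 2 \cdot 13 \left(1 + 13\right)} = \frac{123 + \sqrt{225 + 256}}{206 + 2 \cdot 13 \cdot 14} = \frac{123 + \sqrt{481}}{206 + 364} = \frac{123 + \sqrt{481}}{570} = \left(123 + \sqrt{481}\right) \frac{1}{570} = \frac{41}{190} + \frac{\sqrt{481}}{570}$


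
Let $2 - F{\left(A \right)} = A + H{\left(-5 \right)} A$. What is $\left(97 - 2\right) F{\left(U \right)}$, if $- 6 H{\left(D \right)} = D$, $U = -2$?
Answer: $\frac{1615}{3} \approx 538.33$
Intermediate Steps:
$H{\left(D \right)} = - \frac{D}{6}$
$F{\left(A \right)} = 2 - \frac{11 A}{6}$ ($F{\left(A \right)} = 2 - \left(A + \left(- \frac{1}{6}\right) \left(-5\right) A\right) = 2 - \left(A + \frac{5 A}{6}\right) = 2 - \frac{11 A}{6}$)
$\left(97 - 2\right) F{\left(U \right)} = \left(97 - 2\right) \left(2 - - \frac{11}{3}\right) = 95 \left(2 + \frac{11}{3}\right) = 95 \cdot \frac{17}{3} = \frac{1615}{3}$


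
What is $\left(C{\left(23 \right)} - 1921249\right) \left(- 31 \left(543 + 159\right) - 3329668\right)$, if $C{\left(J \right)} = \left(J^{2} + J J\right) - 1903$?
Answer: $6441763494420$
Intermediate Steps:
$C{\left(J \right)} = -1903 + 2 J^{2}$ ($C{\left(J \right)} = \left(J^{2} + J^{2}\right) - 1903 = 2 J^{2} - 1903 = -1903 + 2 J^{2}$)
$\left(C{\left(23 \right)} - 1921249\right) \left(- 31 \left(543 + 159\right) - 3329668\right) = \left(\left(-1903 + 2 \cdot 23^{2}\right) - 1921249\right) \left(- 31 \left(543 + 159\right) - 3329668\right) = \left(\left(-1903 + 2 \cdot 529\right) - 1921249\right) \left(\left(-31\right) 702 - 3329668\right) = \left(\left(-1903 + 1058\right) - 1921249\right) \left(-21762 - 3329668\right) = \left(-845 - 1921249\right) \left(-3351430\right) = \left(-1922094\right) \left(-3351430\right) = 6441763494420$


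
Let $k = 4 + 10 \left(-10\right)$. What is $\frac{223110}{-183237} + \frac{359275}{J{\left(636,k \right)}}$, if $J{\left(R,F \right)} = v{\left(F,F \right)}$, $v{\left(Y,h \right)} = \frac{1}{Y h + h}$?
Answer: $\frac{200130718377630}{61079} \approx 3.2766 \cdot 10^{9}$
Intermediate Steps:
$v{\left(Y,h \right)} = \frac{1}{h + Y h}$
$k = -96$ ($k = 4 - 100 = -96$)
$J{\left(R,F \right)} = \frac{1}{F \left(1 + F\right)}$
$\frac{223110}{-183237} + \frac{359275}{J{\left(636,k \right)}} = \frac{223110}{-183237} + \frac{359275}{\frac{1}{-96} \frac{1}{1 - 96}} = 223110 \left(- \frac{1}{183237}\right) + \frac{359275}{\left(- \frac{1}{96}\right) \frac{1}{-95}} = - \frac{74370}{61079} + \frac{359275}{\left(- \frac{1}{96}\right) \left(- \frac{1}{95}\right)} = - \frac{74370}{61079} + 359275 \frac{1}{\frac{1}{9120}} = - \frac{74370}{61079} + 359275 \cdot 9120 = - \frac{74370}{61079} + 3276588000 = \frac{200130718377630}{61079}$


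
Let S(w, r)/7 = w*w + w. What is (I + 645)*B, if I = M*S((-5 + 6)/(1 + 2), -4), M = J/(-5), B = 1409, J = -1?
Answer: 40935677/45 ≈ 9.0968e+5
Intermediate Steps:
S(w, r) = 7*w + 7*w**2 (S(w, r) = 7*(w*w + w) = 7*(w**2 + w) = 7*(w + w**2) = 7*w + 7*w**2)
M = 1/5 (M = -1/(-5) = -1*(-1/5) = 1/5 ≈ 0.20000)
I = 28/45 (I = (7*((-5 + 6)/(1 + 2))*(1 + (-5 + 6)/(1 + 2)))/5 = (7*(1/3)*(1 + 1/3))/5 = (7*(1/3)*(4/3))/5 = (1/5)*(28/9) = 28/45 ≈ 0.62222)
(I + 645)*B = (28/45 + 645)*1409 = (29053/45)*1409 = 40935677/45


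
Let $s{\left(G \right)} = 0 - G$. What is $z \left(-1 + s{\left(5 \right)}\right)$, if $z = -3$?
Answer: $18$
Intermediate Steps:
$s{\left(G \right)} = - G$
$z \left(-1 + s{\left(5 \right)}\right) = - 3 \left(-1 - 5\right) = \left(-3\right) \left(-6\right) = 18$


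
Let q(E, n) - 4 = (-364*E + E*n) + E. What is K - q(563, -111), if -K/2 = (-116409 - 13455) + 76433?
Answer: 373720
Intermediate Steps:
q(E, n) = 4 - 363*E + E*n (q(E, n) = 4 + ((-364*E + E*n) + E) = 4 + (-363*E + E*n) = 4 - 363*E + E*n)
K = 106862 (K = -2*((-116409 - 13455) + 76433) = -2*(-129864 + 76433) = -2*(-53431) = 106862)
K - q(563, -111) = 106862 - (4 - 363*563 + 563*(-111)) = 106862 - (4 - 204369 - 62493) = 106862 - 1*(-266858) = 106862 + 266858 = 373720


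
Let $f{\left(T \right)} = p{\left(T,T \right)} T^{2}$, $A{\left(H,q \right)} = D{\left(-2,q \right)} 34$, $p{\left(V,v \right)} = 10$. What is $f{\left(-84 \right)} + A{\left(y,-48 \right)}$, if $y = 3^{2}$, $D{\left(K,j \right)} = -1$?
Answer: $70526$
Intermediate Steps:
$y = 9$
$A{\left(H,q \right)} = -34$ ($A{\left(H,q \right)} = \left(-1\right) 34 = -34$)
$f{\left(T \right)} = 10 T^{2}$
$f{\left(-84 \right)} + A{\left(y,-48 \right)} = 10 \left(-84\right)^{2} - 34 = 10 \cdot 7056 - 34 = 70560 - 34 = 70526$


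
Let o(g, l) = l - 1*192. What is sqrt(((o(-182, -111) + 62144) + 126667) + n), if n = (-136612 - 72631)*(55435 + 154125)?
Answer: 2*I*sqrt(10962193643) ≈ 2.094e+5*I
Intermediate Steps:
o(g, l) = -192 + l (o(g, l) = l - 192 = -192 + l)
n = -43848963080 (n = -209243*209560 = -43848963080)
sqrt(((o(-182, -111) + 62144) + 126667) + n) = sqrt((((-192 - 111) + 62144) + 126667) - 43848963080) = sqrt(((-303 + 62144) + 126667) - 43848963080) = sqrt((61841 + 126667) - 43848963080) = sqrt(188508 - 43848963080) = sqrt(-43848774572) = 2*I*sqrt(10962193643)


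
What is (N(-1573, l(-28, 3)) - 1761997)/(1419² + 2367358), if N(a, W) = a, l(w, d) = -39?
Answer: -1763570/4380919 ≈ -0.40256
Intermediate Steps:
(N(-1573, l(-28, 3)) - 1761997)/(1419² + 2367358) = (-1573 - 1761997)/(1419² + 2367358) = -1763570/(2013561 + 2367358) = -1763570/4380919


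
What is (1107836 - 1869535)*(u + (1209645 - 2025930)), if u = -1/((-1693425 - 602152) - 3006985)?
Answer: 3296939339544305131/5302562 ≈ 6.2176e+11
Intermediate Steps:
u = 1/5302562 (u = -1/(-2295577 - 3006985) = -1/(-5302562) = -1*(-1/5302562) = 1/5302562 ≈ 1.8859e-7)
(1107836 - 1869535)*(u + (1209645 - 2025930)) = (1107836 - 1869535)*(1/5302562 + (1209645 - 2025930)) = -761699*(1/5302562 - 816285) = -761699*(-4328401822169/5302562) = 3296939339544305131/5302562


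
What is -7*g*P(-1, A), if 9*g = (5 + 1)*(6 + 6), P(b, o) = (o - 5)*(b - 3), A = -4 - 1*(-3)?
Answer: -1344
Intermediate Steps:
A = -1 (A = -4 + 3 = -1)
P(b, o) = (-5 + o)*(-3 + b)
g = 8 (g = ((5 + 1)*(6 + 6))/9 = (6*12)/9 = (⅑)*72 = 8)
-7*g*P(-1, A) = -56*(15 - 5*(-1) - 3*(-1) - 1*(-1)) = -56*(15 + 5 + 3 + 1) = -56*24 = -7*192 = -1344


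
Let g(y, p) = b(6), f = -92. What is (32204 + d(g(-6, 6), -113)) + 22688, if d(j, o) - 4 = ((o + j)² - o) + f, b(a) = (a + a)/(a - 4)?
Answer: 66366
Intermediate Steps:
b(a) = 2*a/(-4 + a) (b(a) = (2*a)/(-4 + a) = 2*a/(-4 + a))
g(y, p) = 6 (g(y, p) = 2*6/(-4 + 6) = 2*6/2 = 2*6*(½) = 6)
d(j, o) = -88 + (j + o)² - o (d(j, o) = 4 + (((o + j)² - o) - 92) = 4 + (((j + o)² - o) - 92) = 4 + (-92 + (j + o)² - o) = -88 + (j + o)² - o)
(32204 + d(g(-6, 6), -113)) + 22688 = (32204 + (-88 + (6 - 113)² - 1*(-113))) + 22688 = (32204 + (-88 + (-107)² + 113)) + 22688 = (32204 + (-88 + 11449 + 113)) + 22688 = (32204 + 11474) + 22688 = 43678 + 22688 = 66366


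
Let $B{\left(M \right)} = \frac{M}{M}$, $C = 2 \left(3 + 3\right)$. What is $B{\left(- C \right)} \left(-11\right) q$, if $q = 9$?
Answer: $-99$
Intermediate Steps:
$C = 12$ ($C = 2 \cdot 6 = 12$)
$B{\left(M \right)} = 1$
$B{\left(- C \right)} \left(-11\right) q = 1 \left(-11\right) 9 = \left(-11\right) 9 = -99$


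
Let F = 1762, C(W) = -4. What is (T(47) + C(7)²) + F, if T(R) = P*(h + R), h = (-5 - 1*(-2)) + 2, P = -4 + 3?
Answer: 1732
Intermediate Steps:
P = -1
h = -1 (h = (-5 + 2) + 2 = -3 + 2 = -1)
T(R) = 1 - R (T(R) = -(-1 + R) = 1 - R)
(T(47) + C(7)²) + F = ((1 - 1*47) + (-4)²) + 1762 = ((1 - 47) + 16) + 1762 = (-46 + 16) + 1762 = -30 + 1762 = 1732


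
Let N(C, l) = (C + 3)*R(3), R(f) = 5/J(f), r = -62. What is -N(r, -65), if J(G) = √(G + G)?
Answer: 295*√6/6 ≈ 120.43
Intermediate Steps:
J(G) = √2*√G (J(G) = √(2*G) = √2*√G)
R(f) = 5*√2/(2*√f) (R(f) = 5/((√2*√f)) = 5*(√2/(2*√f)) = 5*√2/(2*√f))
N(C, l) = 5*√6*(3 + C)/6 (N(C, l) = (C + 3)*(5*√2/(2*√3)) = (3 + C)*(5*√2*(√3/3)/2) = (3 + C)*(5*√6/6) = 5*√6*(3 + C)/6)
-N(r, -65) = -5*√6*(3 - 62)/6 = -5*√6*(-59)/6 = -(-295)*√6/6 = 295*√6/6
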